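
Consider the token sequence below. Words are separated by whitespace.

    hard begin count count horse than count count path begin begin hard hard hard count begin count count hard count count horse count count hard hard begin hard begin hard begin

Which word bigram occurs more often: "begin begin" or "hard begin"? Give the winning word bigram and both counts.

"hard begin" (4 vs 1)

"begin begin": 1 occurrence
"hard begin": 4 occurrences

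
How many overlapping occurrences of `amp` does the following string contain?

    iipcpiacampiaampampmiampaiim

Sliding a length-3 window over the 28 characters (26 positions):
  position 9–11: amp
  position 14–16: amp
  position 17–19: amp
  position 22–24: amp

4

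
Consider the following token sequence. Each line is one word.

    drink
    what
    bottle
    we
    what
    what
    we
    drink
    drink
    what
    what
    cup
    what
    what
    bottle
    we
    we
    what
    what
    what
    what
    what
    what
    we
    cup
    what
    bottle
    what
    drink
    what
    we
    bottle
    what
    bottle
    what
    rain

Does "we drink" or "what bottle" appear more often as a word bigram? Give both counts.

"we drink": 1 occurrence
"what bottle": 4 occurrences

"what bottle" (4 vs 1)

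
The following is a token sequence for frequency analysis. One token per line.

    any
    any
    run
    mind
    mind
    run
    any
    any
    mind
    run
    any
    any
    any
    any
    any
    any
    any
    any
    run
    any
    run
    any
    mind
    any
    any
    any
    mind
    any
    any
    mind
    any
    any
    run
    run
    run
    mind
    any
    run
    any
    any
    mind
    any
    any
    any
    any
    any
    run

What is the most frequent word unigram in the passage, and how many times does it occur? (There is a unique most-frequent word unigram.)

"any", 29 times

Unigram frequencies (highest first):
  any: 29
  run: 10
  mind: 8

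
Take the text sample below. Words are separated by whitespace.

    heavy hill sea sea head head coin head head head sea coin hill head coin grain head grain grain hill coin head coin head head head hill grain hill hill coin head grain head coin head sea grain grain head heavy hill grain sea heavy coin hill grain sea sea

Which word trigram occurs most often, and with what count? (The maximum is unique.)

"head coin head", 3 times

Trigram frequencies (highest first):
  head coin head: 3
  coin head head: 2
  head head head: 2
  hill coin head: 2
  hill grain sea: 2
  heavy hill sea: 1
  … (36 more, each ≤ 1)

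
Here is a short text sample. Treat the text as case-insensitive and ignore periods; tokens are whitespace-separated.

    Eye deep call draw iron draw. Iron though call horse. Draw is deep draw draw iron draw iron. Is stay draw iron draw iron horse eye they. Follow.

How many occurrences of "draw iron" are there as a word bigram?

Scanning the 27 overlapping bigram windows for "draw iron":
  position 4–5: draw iron
  position 6–7: draw iron
  position 15–16: draw iron
  position 17–18: draw iron
  position 21–22: draw iron
  position 23–24: draw iron

6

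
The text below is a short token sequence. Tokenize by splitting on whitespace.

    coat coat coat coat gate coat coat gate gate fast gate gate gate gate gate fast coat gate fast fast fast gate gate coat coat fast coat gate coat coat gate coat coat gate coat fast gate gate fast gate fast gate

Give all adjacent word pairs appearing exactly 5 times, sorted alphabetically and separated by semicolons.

Bigram counts meeting the condition (exactly 5 times):
  fast gate: 5
  gate coat: 5
  gate fast: 5

fast gate; gate coat; gate fast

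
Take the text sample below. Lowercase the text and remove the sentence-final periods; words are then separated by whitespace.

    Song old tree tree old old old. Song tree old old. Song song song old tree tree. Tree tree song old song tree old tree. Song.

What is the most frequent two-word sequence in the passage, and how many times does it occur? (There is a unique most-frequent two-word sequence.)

"tree tree", 4 times

Bigram frequencies (highest first):
  tree tree: 4
  song old: 3
  old tree: 3
  tree old: 3
  old old: 3
  old song: 3
  … (3 more, each ≤ 2)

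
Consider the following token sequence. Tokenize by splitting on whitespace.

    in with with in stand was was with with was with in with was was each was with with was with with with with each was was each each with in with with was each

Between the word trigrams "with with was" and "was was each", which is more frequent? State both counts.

"with with was" (3 vs 2)

"with with was": 3 occurrences
"was was each": 2 occurrences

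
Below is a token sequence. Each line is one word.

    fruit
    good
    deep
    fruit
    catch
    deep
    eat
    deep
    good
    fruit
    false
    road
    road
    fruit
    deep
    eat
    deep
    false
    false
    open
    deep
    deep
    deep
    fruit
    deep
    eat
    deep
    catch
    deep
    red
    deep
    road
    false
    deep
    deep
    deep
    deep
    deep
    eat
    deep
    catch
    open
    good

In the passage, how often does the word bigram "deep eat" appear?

Scanning the 42 overlapping bigram windows for "deep eat":
  position 6–7: deep eat
  position 15–16: deep eat
  position 25–26: deep eat
  position 38–39: deep eat

4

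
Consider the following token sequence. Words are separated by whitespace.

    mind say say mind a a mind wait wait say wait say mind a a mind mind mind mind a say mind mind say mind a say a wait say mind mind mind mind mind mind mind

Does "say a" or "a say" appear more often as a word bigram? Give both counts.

"say a": 1 occurrence
"a say": 2 occurrences

"a say" (2 vs 1)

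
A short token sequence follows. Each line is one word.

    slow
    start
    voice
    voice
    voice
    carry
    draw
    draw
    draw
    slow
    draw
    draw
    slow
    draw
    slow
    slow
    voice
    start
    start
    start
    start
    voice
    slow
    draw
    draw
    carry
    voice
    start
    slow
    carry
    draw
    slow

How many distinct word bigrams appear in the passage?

32 tokens → 31 bigram windows in total.
Repeated bigrams (each contributes count−1 duplicates):
  draw draw: 4
  draw slow: 4
  slow draw: 3
  start start: 3
  carry draw: 2
  start voice: 2
  voice start: 2
  voice voice: 2
14 duplicate windows → 31 − 14 = 17 distinct.

17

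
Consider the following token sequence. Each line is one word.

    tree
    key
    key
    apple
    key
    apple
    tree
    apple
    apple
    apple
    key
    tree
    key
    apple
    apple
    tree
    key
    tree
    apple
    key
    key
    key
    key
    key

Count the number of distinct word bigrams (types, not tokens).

24 tokens → 23 bigram windows in total.
Repeated bigrams (each contributes count−1 duplicates):
  key key: 5
  apple apple: 3
  apple key: 3
  key apple: 3
  tree key: 3
  apple tree: 2
  key tree: 2
  tree apple: 2
15 duplicate windows → 23 − 15 = 8 distinct.

8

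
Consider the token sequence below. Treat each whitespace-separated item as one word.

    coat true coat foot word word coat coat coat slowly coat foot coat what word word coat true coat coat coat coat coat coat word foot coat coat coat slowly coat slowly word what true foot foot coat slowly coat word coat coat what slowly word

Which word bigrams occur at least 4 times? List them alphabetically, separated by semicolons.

Bigram counts meeting the condition (at least 4 times):
  coat coat: 10
  coat slowly: 4

coat coat; coat slowly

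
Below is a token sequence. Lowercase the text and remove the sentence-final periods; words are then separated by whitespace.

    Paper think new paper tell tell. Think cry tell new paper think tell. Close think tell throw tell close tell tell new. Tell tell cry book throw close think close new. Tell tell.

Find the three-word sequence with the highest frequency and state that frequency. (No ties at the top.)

"new tell tell", 2 times

Trigram frequencies (highest first):
  new tell tell: 2
  paper think new: 1
  think new paper: 1
  new paper tell: 1
  paper tell tell: 1
  tell tell think: 1
  … (24 more, each ≤ 1)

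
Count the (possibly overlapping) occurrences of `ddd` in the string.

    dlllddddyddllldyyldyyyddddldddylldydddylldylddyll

6

Sliding a length-3 window over the 49 characters (47 positions):
  position 5–7: ddd
  position 6–8: ddd
  position 23–25: ddd
  position 24–26: ddd
  position 28–30: ddd
  position 36–38: ddd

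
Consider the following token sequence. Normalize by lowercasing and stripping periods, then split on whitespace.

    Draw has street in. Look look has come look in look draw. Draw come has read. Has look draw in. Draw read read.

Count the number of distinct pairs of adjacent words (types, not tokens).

23 tokens → 22 bigram windows in total.
Repeated bigrams (each contributes count−1 duplicates):
  in look: 2
  look draw: 2
2 duplicate windows → 22 − 2 = 20 distinct.

20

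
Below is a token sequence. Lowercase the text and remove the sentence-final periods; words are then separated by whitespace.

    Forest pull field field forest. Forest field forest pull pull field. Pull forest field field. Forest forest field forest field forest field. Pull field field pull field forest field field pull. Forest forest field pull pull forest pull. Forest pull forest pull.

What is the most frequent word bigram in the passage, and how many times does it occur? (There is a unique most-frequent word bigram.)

"forest field", 7 times

Bigram frequencies (highest first):
  forest field: 7
  field forest: 6
  forest pull: 5
  field pull: 5
  pull forest: 5
  pull field: 4
  … (3 more, each ≤ 4)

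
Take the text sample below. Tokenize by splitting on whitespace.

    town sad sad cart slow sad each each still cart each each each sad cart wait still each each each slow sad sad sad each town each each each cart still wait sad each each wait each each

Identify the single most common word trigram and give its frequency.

Trigram frequencies (highest first):
  each each each: 3
  sad each each: 2
  town sad sad: 1
  sad sad cart: 1
  sad cart slow: 1
  cart slow sad: 1
  … (27 more, each ≤ 1)

"each each each", 3 times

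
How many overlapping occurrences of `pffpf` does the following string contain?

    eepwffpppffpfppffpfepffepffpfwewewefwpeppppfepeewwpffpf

4

Sliding a length-5 window over the 55 characters (51 positions):
  position 9–13: pffpf
  position 15–19: pffpf
  position 25–29: pffpf
  position 51–55: pffpf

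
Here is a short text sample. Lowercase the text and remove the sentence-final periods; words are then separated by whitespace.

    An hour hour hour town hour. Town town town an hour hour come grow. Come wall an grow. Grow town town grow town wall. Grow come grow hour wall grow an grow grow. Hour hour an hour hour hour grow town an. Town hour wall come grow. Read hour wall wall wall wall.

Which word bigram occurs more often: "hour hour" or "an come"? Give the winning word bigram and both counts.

"hour hour": 6 occurrences
"an come": 0 occurrences

"hour hour" (6 vs 0)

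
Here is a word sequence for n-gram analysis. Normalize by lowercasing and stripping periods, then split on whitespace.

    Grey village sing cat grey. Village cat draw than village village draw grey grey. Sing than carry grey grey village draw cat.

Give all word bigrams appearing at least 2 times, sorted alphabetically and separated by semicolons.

grey grey; grey village; village draw

Bigram counts meeting the condition (at least 2 times):
  grey grey: 2
  grey village: 3
  village draw: 2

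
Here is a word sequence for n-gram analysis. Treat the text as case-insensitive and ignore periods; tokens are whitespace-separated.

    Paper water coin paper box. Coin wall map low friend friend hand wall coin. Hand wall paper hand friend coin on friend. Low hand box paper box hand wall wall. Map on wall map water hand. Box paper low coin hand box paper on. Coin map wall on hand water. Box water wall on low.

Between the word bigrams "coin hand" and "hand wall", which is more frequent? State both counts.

"hand wall" (3 vs 2)

"coin hand": 2 occurrences
"hand wall": 3 occurrences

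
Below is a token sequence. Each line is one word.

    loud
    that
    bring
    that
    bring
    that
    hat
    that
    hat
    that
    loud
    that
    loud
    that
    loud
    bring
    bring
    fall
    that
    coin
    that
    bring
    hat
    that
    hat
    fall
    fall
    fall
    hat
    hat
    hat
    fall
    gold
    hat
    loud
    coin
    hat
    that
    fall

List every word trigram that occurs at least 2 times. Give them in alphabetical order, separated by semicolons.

Trigram counts meeting the condition (at least 2 times):
  hat that hat: 2
  loud that loud: 2
  that bring that: 2
  that hat that: 2
  that loud that: 2

hat that hat; loud that loud; that bring that; that hat that; that loud that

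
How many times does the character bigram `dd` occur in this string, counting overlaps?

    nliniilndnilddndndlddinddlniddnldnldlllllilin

Sliding a length-2 window over the 45 characters (44 positions):
  position 13–14: dd
  position 20–21: dd
  position 24–25: dd
  position 29–30: dd

4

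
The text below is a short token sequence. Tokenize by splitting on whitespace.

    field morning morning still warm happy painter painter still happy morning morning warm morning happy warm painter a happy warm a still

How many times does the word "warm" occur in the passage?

4

Scanning the 22 tokens for "warm":
  position 5: warm
  position 13: warm
  position 16: warm
  position 20: warm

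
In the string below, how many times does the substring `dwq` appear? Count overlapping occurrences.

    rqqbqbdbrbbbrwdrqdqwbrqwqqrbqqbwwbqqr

0

Sliding a length-3 window over the 37 characters (35 positions):
  (no match at any position)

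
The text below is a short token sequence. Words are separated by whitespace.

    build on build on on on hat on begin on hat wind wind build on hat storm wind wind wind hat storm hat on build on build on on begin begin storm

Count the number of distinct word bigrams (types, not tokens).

16

32 tokens → 31 bigram windows in total.
Repeated bigrams (each contributes count−1 duplicates):
  build on: 5
  on build: 3
  on hat: 3
  on on: 3
  wind wind: 3
  hat on: 2
  hat storm: 2
  on begin: 2
15 duplicate windows → 31 − 15 = 16 distinct.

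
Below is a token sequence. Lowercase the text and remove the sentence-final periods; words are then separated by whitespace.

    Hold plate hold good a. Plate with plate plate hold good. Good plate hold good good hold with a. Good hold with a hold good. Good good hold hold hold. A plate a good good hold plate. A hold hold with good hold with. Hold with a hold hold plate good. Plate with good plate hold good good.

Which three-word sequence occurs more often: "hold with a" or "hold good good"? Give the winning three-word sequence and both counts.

"hold with a": 3 occurrences
"hold good good": 4 occurrences

"hold good good" (4 vs 3)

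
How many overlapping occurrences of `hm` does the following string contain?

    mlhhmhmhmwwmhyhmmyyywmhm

Sliding a length-2 window over the 24 characters (23 positions):
  position 4–5: hm
  position 6–7: hm
  position 8–9: hm
  position 15–16: hm
  position 23–24: hm

5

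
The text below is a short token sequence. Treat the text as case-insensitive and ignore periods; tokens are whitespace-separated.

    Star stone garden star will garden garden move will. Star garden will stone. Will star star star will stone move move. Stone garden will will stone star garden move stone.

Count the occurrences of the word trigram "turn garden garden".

Scanning the 28 overlapping trigram windows for "turn garden garden":
  (none found)

0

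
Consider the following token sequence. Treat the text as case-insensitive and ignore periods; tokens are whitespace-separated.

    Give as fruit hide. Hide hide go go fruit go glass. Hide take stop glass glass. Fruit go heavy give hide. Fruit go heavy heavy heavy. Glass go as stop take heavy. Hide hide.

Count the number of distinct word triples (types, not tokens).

34 tokens → 32 trigram windows in total.
Repeated trigrams (each contributes count−1 duplicates):
  fruit go heavy: 2
1 duplicate windows → 32 − 1 = 31 distinct.

31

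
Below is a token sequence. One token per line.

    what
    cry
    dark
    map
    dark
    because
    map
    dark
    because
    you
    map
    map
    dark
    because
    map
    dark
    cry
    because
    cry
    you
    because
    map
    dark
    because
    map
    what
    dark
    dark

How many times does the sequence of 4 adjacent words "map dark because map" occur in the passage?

Scanning the 25 overlapping 4-gram windows for "map dark because map":
  position 4–7: map dark because map
  position 12–15: map dark because map
  position 22–25: map dark because map

3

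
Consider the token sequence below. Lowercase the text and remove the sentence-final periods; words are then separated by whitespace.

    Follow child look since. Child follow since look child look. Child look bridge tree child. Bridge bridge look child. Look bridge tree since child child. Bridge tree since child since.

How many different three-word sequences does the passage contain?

30 tokens → 28 trigram windows in total.
Repeated trigrams (each contributes count−1 duplicates):
  look child look: 3
  bridge tree since: 2
  child look bridge: 2
  look bridge tree: 2
  tree since child: 2
6 duplicate windows → 28 − 6 = 22 distinct.

22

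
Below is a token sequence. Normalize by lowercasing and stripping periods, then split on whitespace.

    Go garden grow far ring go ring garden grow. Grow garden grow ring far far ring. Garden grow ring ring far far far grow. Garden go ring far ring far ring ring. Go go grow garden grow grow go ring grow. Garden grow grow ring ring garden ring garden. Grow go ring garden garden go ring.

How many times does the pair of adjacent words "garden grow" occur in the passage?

7

Scanning the 55 overlapping bigram windows for "garden grow":
  position 2–3: garden grow
  position 8–9: garden grow
  position 11–12: garden grow
  position 17–18: garden grow
  position 36–37: garden grow
  position 42–43: garden grow
  position 49–50: garden grow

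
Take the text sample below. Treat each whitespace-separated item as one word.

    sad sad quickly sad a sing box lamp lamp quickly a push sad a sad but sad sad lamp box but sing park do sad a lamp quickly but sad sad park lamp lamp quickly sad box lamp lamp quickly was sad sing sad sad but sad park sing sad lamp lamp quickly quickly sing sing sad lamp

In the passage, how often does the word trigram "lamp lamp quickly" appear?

4

Scanning the 56 overlapping trigram windows for "lamp lamp quickly":
  position 8–10: lamp lamp quickly
  position 33–35: lamp lamp quickly
  position 38–40: lamp lamp quickly
  position 51–53: lamp lamp quickly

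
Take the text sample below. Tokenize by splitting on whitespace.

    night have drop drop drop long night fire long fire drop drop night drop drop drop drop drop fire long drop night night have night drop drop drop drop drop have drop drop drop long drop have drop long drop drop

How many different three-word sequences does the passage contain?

27

41 tokens → 39 trigram windows in total.
Repeated trigrams (each contributes count−1 duplicates):
  drop drop drop: 8
  drop drop long: 2
  drop have drop: 2
  drop long drop: 2
  have drop drop: 2
  night drop drop: 2
12 duplicate windows → 39 − 12 = 27 distinct.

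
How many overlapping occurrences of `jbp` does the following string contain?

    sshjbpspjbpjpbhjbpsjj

3

Sliding a length-3 window over the 21 characters (19 positions):
  position 4–6: jbp
  position 9–11: jbp
  position 16–18: jbp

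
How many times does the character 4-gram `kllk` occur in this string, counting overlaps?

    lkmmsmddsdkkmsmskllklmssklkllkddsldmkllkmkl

3

Sliding a length-4 window over the 43 characters (40 positions):
  position 17–20: kllk
  position 27–30: kllk
  position 37–40: kllk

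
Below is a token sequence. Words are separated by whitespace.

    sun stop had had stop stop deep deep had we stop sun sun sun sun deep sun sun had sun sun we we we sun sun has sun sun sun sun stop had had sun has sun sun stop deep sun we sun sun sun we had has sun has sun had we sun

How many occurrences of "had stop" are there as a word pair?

Scanning the 53 overlapping bigram windows for "had stop":
  position 4–5: had stop

1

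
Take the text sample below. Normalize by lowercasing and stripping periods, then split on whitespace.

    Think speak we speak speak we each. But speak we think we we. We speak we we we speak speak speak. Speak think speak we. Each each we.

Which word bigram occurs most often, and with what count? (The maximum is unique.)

Bigram frequencies (highest first):
  speak we: 5
  speak speak: 4
  we we: 4
  we speak: 3
  think speak: 2
  we each: 2
  … (7 more, each ≤ 1)

"speak we", 5 times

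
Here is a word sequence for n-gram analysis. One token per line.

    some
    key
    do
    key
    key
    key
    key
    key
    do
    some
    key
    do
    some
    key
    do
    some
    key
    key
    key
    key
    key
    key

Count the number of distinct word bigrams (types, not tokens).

22 tokens → 21 bigram windows in total.
Repeated bigrams (each contributes count−1 duplicates):
  key key: 9
  key do: 4
  some key: 4
  do some: 3
16 duplicate windows → 21 − 16 = 5 distinct.

5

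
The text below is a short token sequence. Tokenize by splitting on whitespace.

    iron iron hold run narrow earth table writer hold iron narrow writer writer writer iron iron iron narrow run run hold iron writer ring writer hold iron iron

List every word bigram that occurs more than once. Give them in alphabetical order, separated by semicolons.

hold iron; iron iron; iron narrow; writer hold; writer writer

Bigram counts meeting the condition (more than once):
  hold iron: 3
  iron iron: 4
  iron narrow: 2
  writer hold: 2
  writer writer: 2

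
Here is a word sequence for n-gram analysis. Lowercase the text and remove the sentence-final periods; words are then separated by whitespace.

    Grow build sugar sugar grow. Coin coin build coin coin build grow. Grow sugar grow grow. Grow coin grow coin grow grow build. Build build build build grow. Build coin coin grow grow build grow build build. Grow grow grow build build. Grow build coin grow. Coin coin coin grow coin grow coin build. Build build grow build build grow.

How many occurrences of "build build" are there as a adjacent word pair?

9

Scanning the 59 overlapping bigram windows for "build build":
  position 23–24: build build
  position 24–25: build build
  position 25–26: build build
  position 26–27: build build
  position 36–37: build build
  position 41–42: build build
  position 54–55: build build
  position 55–56: build build
  position 58–59: build build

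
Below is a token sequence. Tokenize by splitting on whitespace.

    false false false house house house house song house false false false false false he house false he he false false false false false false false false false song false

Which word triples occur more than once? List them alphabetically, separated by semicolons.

false false false; house house house

Trigram counts meeting the condition (more than once):
  false false false: 11
  house house house: 2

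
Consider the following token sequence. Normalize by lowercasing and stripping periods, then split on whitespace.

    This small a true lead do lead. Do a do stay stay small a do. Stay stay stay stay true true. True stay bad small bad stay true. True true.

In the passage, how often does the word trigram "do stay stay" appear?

2

Scanning the 28 overlapping trigram windows for "do stay stay":
  position 10–12: do stay stay
  position 15–17: do stay stay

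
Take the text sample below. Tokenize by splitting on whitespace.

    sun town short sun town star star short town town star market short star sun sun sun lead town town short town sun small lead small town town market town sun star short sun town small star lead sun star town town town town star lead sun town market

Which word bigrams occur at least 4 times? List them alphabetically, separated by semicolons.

sun town; town town

Bigram counts meeting the condition (at least 4 times):
  sun town: 4
  town town: 6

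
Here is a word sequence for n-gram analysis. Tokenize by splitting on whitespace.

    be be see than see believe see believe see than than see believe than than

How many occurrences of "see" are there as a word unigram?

5

Scanning the 15 tokens for "see":
  position 3: see
  position 5: see
  position 7: see
  position 9: see
  position 12: see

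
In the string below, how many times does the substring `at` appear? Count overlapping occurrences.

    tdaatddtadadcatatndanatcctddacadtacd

Sliding a length-2 window over the 36 characters (35 positions):
  position 4–5: at
  position 14–15: at
  position 16–17: at
  position 22–23: at

4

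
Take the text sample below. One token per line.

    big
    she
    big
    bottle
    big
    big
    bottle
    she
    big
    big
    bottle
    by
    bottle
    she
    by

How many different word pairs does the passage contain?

9

15 tokens → 14 bigram windows in total.
Repeated bigrams (each contributes count−1 duplicates):
  big bottle: 3
  big big: 2
  bottle she: 2
  she big: 2
5 duplicate windows → 14 − 5 = 9 distinct.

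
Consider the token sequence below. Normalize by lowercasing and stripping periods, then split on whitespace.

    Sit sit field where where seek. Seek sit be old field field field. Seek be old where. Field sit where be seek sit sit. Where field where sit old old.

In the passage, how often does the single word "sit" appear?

7

Scanning the 30 tokens for "sit":
  position 1: sit
  position 2: sit
  position 8: sit
  position 19: sit
  position 23: sit
  position 24: sit
  position 28: sit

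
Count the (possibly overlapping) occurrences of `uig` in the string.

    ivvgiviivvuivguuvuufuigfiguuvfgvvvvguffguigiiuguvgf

Sliding a length-3 window over the 51 characters (49 positions):
  position 21–23: uig
  position 41–43: uig

2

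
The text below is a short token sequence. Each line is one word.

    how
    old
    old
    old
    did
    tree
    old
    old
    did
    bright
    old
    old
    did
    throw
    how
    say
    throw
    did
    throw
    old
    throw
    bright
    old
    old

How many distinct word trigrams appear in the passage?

24 tokens → 22 trigram windows in total.
Repeated trigrams (each contributes count−1 duplicates):
  old old did: 3
  bright old old: 2
3 duplicate windows → 22 − 3 = 19 distinct.

19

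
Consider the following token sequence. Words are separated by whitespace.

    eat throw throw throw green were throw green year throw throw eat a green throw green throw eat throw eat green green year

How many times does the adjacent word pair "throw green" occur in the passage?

3

Scanning the 22 overlapping bigram windows for "throw green":
  position 4–5: throw green
  position 7–8: throw green
  position 15–16: throw green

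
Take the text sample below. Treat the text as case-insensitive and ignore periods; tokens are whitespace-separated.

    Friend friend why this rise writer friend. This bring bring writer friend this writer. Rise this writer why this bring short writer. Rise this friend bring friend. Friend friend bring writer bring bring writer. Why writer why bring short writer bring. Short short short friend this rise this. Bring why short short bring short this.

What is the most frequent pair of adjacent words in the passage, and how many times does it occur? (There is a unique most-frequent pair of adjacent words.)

"bring short", 4 times

Bigram frequencies (highest first):
  bring short: 4
  friend friend: 3
  friend this: 3
  this bring: 3
  bring writer: 3
  rise this: 3
  … (22 more, each ≤ 3)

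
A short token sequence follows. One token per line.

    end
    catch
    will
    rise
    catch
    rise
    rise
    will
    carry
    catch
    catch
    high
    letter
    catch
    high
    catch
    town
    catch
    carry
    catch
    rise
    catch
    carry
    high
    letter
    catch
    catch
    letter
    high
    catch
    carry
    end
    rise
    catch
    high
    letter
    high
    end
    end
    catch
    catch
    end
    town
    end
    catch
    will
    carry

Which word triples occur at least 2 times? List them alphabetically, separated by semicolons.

catch high letter; end catch will; high letter catch

Trigram counts meeting the condition (at least 2 times):
  catch high letter: 2
  end catch will: 2
  high letter catch: 2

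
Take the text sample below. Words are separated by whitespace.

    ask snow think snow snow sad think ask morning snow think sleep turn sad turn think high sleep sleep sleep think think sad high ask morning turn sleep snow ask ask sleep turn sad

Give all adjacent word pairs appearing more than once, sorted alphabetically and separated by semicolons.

ask morning; sleep sleep; sleep turn; snow think; turn sad

Bigram counts meeting the condition (more than once):
  ask morning: 2
  sleep sleep: 2
  sleep turn: 2
  snow think: 2
  turn sad: 2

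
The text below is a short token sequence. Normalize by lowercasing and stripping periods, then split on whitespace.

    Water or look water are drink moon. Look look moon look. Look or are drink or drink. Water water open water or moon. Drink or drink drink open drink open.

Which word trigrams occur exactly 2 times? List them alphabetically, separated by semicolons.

Trigram counts meeting the condition (exactly 2 times):
  drink or drink: 2
  moon look look: 2

drink or drink; moon look look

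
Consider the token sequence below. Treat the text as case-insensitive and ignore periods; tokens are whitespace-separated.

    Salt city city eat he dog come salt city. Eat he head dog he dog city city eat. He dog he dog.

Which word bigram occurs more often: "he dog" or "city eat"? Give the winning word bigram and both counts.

"he dog" (4 vs 3)

"he dog": 4 occurrences
"city eat": 3 occurrences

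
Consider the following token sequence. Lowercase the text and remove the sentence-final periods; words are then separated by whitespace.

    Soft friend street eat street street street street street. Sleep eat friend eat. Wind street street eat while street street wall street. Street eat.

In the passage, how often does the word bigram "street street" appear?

Scanning the 23 overlapping bigram windows for "street street":
  position 5–6: street street
  position 6–7: street street
  position 7–8: street street
  position 8–9: street street
  position 15–16: street street
  position 19–20: street street
  position 22–23: street street

7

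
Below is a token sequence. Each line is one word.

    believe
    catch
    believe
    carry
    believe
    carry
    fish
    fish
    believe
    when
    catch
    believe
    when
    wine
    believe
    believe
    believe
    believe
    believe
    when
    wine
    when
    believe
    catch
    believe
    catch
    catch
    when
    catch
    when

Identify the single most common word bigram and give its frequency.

Bigram frequencies (highest first):
  believe believe: 4
  believe catch: 3
  catch believe: 3
  believe when: 3
  believe carry: 2
  when catch: 2
  … (10 more, each ≤ 2)

"believe believe", 4 times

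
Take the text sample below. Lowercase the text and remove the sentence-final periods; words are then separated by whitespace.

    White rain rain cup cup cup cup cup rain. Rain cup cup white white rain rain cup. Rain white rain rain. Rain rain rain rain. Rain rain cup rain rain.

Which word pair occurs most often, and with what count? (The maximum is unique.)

Bigram frequencies (highest first):
  rain rain: 11
  cup cup: 5
  rain cup: 4
  white rain: 3
  cup rain: 3
  cup white: 1
  … (2 more, each ≤ 1)

"rain rain", 11 times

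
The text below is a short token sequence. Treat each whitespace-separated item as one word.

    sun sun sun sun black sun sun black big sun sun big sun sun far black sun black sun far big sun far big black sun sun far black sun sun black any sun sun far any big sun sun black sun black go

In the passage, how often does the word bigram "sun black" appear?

6

Scanning the 43 overlapping bigram windows for "sun black":
  position 4–5: sun black
  position 7–8: sun black
  position 17–18: sun black
  position 31–32: sun black
  position 40–41: sun black
  position 42–43: sun black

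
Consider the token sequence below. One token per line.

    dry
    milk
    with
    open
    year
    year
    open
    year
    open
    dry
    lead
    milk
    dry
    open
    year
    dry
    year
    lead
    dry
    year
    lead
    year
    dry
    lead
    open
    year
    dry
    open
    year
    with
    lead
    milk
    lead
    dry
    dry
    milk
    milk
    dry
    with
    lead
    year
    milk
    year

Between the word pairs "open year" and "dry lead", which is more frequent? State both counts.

"open year": 5 occurrences
"dry lead": 2 occurrences

"open year" (5 vs 2)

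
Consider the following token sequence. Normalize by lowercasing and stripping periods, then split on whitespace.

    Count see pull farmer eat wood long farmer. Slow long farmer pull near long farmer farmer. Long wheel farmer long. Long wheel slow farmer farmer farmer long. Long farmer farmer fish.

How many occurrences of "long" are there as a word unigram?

8

Scanning the 31 tokens for "long":
  position 7: long
  position 10: long
  position 14: long
  position 17: long
  position 20: long
  position 21: long
  position 27: long
  position 28: long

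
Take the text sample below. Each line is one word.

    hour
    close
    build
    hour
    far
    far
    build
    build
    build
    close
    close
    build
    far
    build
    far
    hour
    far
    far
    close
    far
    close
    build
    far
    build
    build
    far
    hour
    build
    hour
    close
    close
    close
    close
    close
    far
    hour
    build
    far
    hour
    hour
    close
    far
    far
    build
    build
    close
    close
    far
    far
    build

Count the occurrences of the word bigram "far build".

5

Scanning the 49 overlapping bigram windows for "far build":
  position 6–7: far build
  position 13–14: far build
  position 23–24: far build
  position 43–44: far build
  position 49–50: far build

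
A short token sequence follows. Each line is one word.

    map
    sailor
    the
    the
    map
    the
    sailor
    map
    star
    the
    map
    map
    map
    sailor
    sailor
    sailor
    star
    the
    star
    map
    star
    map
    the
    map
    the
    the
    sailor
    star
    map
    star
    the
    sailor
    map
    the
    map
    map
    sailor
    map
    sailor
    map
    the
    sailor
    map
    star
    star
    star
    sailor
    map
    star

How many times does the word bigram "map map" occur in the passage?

Scanning the 48 overlapping bigram windows for "map map":
  position 11–12: map map
  position 12–13: map map
  position 35–36: map map

3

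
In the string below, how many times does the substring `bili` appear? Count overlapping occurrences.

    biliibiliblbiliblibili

Sliding a length-4 window over the 22 characters (19 positions):
  position 1–4: bili
  position 6–9: bili
  position 12–15: bili
  position 19–22: bili

4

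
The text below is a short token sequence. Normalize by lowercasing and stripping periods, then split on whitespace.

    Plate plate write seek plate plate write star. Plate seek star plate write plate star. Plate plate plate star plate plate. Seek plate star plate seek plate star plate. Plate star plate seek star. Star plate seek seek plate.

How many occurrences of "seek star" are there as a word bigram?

Scanning the 38 overlapping bigram windows for "seek star":
  position 10–11: seek star
  position 33–34: seek star

2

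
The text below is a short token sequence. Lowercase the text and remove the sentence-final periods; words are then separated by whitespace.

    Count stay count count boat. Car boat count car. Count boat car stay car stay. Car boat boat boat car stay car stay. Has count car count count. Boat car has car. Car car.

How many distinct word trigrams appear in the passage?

24

34 tokens → 32 trigram windows in total.
Repeated trigrams (each contributes count−1 duplicates):
  car stay car: 3
  count boat car: 3
  boat car stay: 2
  count car count: 2
  count count boat: 2
  stay car stay: 2
8 duplicate windows → 32 − 8 = 24 distinct.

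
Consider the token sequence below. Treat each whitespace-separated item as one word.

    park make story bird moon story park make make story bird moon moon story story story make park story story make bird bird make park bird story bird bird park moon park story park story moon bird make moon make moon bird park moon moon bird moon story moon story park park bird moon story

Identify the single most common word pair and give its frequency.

"moon story", 5 times

Bigram frequencies (highest first):
  moon story: 5
  bird moon: 4
  story bird: 3
  story park: 3
  story story: 3
  park story: 3
  … (19 more, each ≤ 3)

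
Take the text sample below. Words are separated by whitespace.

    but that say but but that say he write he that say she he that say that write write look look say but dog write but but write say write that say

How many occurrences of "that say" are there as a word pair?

Scanning the 31 overlapping bigram windows for "that say":
  position 2–3: that say
  position 6–7: that say
  position 11–12: that say
  position 15–16: that say
  position 31–32: that say

5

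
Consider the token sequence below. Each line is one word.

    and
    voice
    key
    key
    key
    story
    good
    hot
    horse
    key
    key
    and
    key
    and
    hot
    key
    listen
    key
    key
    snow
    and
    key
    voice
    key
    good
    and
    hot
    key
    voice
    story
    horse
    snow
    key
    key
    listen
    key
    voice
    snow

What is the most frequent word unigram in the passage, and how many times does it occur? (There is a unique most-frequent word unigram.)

"key", 15 times

Unigram frequencies (highest first):
  key: 15
  and: 5
  voice: 4
  hot: 3
  snow: 3
  story: 2
  … (3 more, each ≤ 2)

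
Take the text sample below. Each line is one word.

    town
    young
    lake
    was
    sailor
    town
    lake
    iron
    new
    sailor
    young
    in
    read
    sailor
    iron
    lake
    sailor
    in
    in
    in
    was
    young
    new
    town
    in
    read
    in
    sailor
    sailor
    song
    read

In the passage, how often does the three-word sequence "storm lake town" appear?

0

Scanning the 29 overlapping trigram windows for "storm lake town":
  (none found)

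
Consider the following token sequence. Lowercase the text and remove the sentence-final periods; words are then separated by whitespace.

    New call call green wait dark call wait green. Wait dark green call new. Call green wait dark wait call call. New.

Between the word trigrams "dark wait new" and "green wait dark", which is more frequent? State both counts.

"dark wait new": 0 occurrences
"green wait dark": 3 occurrences

"green wait dark" (3 vs 0)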